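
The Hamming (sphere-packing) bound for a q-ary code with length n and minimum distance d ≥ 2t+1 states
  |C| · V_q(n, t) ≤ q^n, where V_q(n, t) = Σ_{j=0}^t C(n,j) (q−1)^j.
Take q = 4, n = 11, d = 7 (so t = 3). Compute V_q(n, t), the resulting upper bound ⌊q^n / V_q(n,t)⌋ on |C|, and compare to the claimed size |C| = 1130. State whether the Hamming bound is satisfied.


V_q(n, t) = 4984, q^n = 4194304, Hamming bound = 841, |C| = 1130 > bound (violated).

Step 1: Compute V_q(n, t) = Σ_{j=0}^3 C(n, j) (q−1)^j.
  j = 0: C(11,0)·(3)^0 = 1·1 = 1.
  j = 1: C(11,1)·(3)^1 = 11·3 = 33.
  j = 2: C(11,2)·(3)^2 = 55·9 = 495.
  j = 3: C(11,3)·(3)^3 = 165·27 = 4455.
  V_q(n, t) = 1 + 33 + 495 + 4455 = 4984.
Step 2: q^n = 4^11 = 4194304.
Step 3: Hamming bound ⌊q^n / V_q(n,t)⌋ = ⌊4194304/4984⌋ = 841.
Step 4: Compare |C| = 1130 to 841: violated.
The claimed |C| lies above the Hamming bound, so no 4-ary code of length 11 with d ≥ 7 can have 1130 codewords.


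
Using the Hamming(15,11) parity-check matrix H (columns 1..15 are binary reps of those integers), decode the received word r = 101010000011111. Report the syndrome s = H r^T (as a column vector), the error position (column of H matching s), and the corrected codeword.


s = (1, 1, 0, 0)^T, error position = 12, corrected codeword c = 101010000010111

Compute s = H r^T mod 2 one row at a time:
  s_1 = 0 + 0 + 0 + 1 + 1 + 1 + 1 + 1 = 5 ≡ 1 (mod 2).
  s_2 = 0 + 1 + 0 + 0 + 1 + 1 + 1 + 1 = 5 ≡ 1 (mod 2).
  s_3 = 0 + 1 + 0 + 0 + 0 + 1 + 1 + 1 = 4 ≡ 0 (mod 2).
  s_4 = 1 + 1 + 1 + 0 + 0 + 1 + 1 + 1 = 6 ≡ 0 (mod 2).
s = (1, 1, 0, 0)^T — this equals column 12 of H (binary 1100), so error is at position 12.
Correct: flip bit 12 of r = 101010000011111 to get c = 101010000010111.


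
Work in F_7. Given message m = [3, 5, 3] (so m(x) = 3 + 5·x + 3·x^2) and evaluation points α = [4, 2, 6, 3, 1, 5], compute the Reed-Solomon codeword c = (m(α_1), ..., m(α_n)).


c = [1, 4, 1, 3, 4, 5]

Message polynomial: m(x) = 3 + 5·x + 3·x^2 (mod 7).
For each evaluation point α_i, compute m(α_i) mod 7:
  α_1 = 4: Horner steps 3 → 3 → 1, so m(4) = 1.
  α_2 = 2: Horner steps 3 → 4 → 4, so m(2) = 4.
  α_3 = 6: Horner steps 3 → 2 → 1, so m(6) = 1.
  α_4 = 3: Horner steps 3 → 0 → 3, so m(3) = 3.
  α_5 = 1: Horner steps 3 → 1 → 4, so m(1) = 4.
  α_6 = 5: Horner steps 3 → 6 → 5, so m(5) = 5.
Codeword c = [1, 4, 1, 3, 4, 5] ∈ F_7^6.


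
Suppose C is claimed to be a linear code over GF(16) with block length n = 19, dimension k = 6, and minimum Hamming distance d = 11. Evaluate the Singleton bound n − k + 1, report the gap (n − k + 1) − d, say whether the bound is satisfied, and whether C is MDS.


Singleton RHS = n − k + 1 = 14, slack = 3, bound satisfied, not MDS.

Singleton bound: d ≤ n − k + 1.
Here n = 19, k = 6, so n − k + 1 = 14.
Given d = 11, check d ≤ 14: YES.
Slack = (n − k + 1) − d = 3.
The code is NOT MDS (slack = 3 > 0).
Description: the claimed parameters are [19, 6, 11]_16; such a code would be non-MDS.


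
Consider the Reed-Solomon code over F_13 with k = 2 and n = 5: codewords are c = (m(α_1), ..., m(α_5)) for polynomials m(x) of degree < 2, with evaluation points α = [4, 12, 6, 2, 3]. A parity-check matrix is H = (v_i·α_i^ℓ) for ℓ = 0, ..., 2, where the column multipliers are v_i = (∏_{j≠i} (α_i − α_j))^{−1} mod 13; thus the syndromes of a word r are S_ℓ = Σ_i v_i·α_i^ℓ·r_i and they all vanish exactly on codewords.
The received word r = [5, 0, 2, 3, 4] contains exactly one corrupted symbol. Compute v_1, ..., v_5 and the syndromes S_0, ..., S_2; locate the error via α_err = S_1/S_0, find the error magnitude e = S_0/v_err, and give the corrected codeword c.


S = (5, 4, 11), error at position 3, error magnitude e = 8, c = [5, 0, 7, 3, 4].

Step 1: column multipliers v_i = (∏_{j≠i}(α_i − α_j))^{−1} mod 13.
  i = 1 (α = 4): (4−12)(4−6)(4−2)(4−3) = (−8)·(−2)·2·1 = 32 ≡ 6, so v_1 = 6^{−1} = 11 (mod 13).
  i = 2 (α = 12): (12−4)(12−6)(12−2)(12−3) = 8·6·10·9 = 4320 ≡ 4, so v_2 = 4^{−1} = 10 (mod 13).
  i = 3 (α = 6): (6−4)(6−12)(6−2)(6−3) = 2·(−6)·4·3 = −144 ≡ 12, so v_3 = 12^{−1} = 12 (mod 13).
  i = 4 (α = 2): (2−4)(2−12)(2−6)(2−3) = (−2)·(−10)·(−4)·(−1) = 80 ≡ 2, so v_4 = 2^{−1} = 7 (mod 13).
  i = 5 (α = 3): (3−4)(3−12)(3−6)(3−2) = (−1)·(−9)·(−3)·1 = −27 ≡ 12, so v_5 = 12^{−1} = 12 (mod 13).
  v = [11, 10, 12, 7, 12].
Step 2: syndromes of r = [5, 0, 2, 3, 4] (all sums mod 13).
  S_0 = Σ v_i r_i = 11·5 + 10·0 + 12·2 + 7·3 + 12·4 = 148 ≡ 5.
  S_1 = Σ v_i α_i r_i = 11·4·5 + 10·12·0 + 12·6·2 + 7·2·3 + 12·3·4 = 550 ≡ 4.
  α_i^2 mod 13 = [3, 1, 10, 4, 9].
  S_2 = Σ v_i α_i^2 r_i = 11·3·5 + 10·1·0 + 12·10·2 + 7·4·3 + 12·9·4 = 921 ≡ 11.
  S = (5, 4, 11) ≠ 0, so r is not a codeword (an error is present).
Step 3: locate the error. For a single error e at position i, S_ℓ = v_i·e·α_i^ℓ, so α_err = S_1/S_0.
  S_0^{−1} = 5^{−1} = 8 (mod 13), so α_err = 4·8 = 32 ≡ 6 = α_3. Error position i = 3.
  Consistency check: S_2/S_1 = 11·10 = 110 ≡ 6 = α_err ✓ (single-error assumption holds).
Step 4: error magnitude e = S_0/v_3 = S_0·∏_{j≠3}(α_3 − α_j) = 5·12 = 60 ≡ 8 (mod 13).
Step 5: correct position 3: c_3 = r_3 − e = 2 − 8 ≡ 7 (mod 13). Hence c = [5, 0, 7, 3, 4].
  Check: interpolating c through the α_i gives m(x) = 1 + 1·x (degree < 2) with m(α_i) = c_i for every i, so c is indeed a codeword.


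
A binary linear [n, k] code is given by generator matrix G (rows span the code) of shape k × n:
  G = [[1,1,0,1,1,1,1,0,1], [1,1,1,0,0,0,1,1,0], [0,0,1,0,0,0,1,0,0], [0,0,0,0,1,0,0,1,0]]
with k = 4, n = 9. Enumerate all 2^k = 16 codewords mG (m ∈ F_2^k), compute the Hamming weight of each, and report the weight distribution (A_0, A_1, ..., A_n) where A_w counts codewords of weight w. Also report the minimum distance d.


Weight distribution: A_0 = 1, A_2 = 2, A_3 = 2, A_4 = 3, A_5 = 2, A_6 = 2, A_7 = 4. Minimum distance d = 2.

Enumerate all 2^4 = 16 messages m ∈ F_2^4.
For each, compute codeword c = mG in F_2^9, then tally its weight.
  m = 0000 → c = 000000000, weight = 0.
  m = 1000 → c = 110111101, weight = 7.
  m = 0100 → c = 111000110, weight = 5.
  m = 1100 → c = 001111011, weight = 6.
  m = 0010 → c = 001000100, weight = 2.
  m = 1010 → c = 111111001, weight = 7.
  m = 0110 → c = 110000010, weight = 3.
  m = 1110 → c = 000111111, weight = 6.
  m = 0001 → c = 000010010, weight = 2.
  m = 1001 → c = 110101111, weight = 7.
  m = 0101 → c = 111010100, weight = 5.
  m = 1101 → c = 001101001, weight = 4.
  m = 0011 → c = 001010110, weight = 4.
  m = 1011 → c = 111101011, weight = 7.
  m = 0111 → c = 110010000, weight = 3.
  m = 1111 → c = 000101101, weight = 4.
Tally weights:
  weight 0: 1 codewords.
  weight 2: 2 codewords.
  weight 3: 2 codewords.
  weight 4: 3 codewords.
  weight 5: 2 codewords.
  weight 6: 2 codewords.
  weight 7: 4 codewords.
Minimum distance d = smallest w > 0 with A_w > 0 = 2.
Sanity: Σ A_w = 16 = 2^4 = 16 ✓.


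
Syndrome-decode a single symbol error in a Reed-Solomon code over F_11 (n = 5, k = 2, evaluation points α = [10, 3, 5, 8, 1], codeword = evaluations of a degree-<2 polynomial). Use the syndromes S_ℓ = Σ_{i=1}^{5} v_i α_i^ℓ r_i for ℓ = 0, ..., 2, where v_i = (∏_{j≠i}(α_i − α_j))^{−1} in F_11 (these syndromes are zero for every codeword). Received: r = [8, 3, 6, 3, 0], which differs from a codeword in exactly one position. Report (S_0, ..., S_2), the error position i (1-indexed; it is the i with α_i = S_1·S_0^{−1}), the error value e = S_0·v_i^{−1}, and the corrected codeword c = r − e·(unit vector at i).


S = (2, 5, 7), error at position 4, error magnitude e = 9, c = [8, 3, 6, 5, 0].

Step 1: column multipliers v_i = (∏_{j≠i}(α_i − α_j))^{−1} mod 11.
  i = 1 (α = 10): (10−3)(10−5)(10−8)(10−1) = 7·5·2·9 = 630 ≡ 3, so v_1 = 3^{−1} = 4 (mod 11).
  i = 2 (α = 3): (3−10)(3−5)(3−8)(3−1) = (−7)·(−2)·(−5)·2 = −140 ≡ 3, so v_2 = 3^{−1} = 4 (mod 11).
  i = 3 (α = 5): (5−10)(5−3)(5−8)(5−1) = (−5)·2·(−3)·4 = 120 ≡ 10, so v_3 = 10^{−1} = 10 (mod 11).
  i = 4 (α = 8): (8−10)(8−3)(8−5)(8−1) = (−2)·5·3·7 = −210 ≡ 10, so v_4 = 10^{−1} = 10 (mod 11).
  i = 5 (α = 1): (1−10)(1−3)(1−5)(1−8) = (−9)·(−2)·(−4)·(−7) = 504 ≡ 9, so v_5 = 9^{−1} = 5 (mod 11).
  v = [4, 4, 10, 10, 5].
Step 2: syndromes of r = [8, 3, 6, 3, 0] (all sums mod 11).
  S_0 = Σ v_i r_i = 4·8 + 4·3 + 10·6 + 10·3 + 5·0 = 134 ≡ 2.
  S_1 = Σ v_i α_i r_i = 4·10·8 + 4·3·3 + 10·5·6 + 10·8·3 + 5·1·0 = 896 ≡ 5.
  α_i^2 mod 11 = [1, 9, 3, 9, 1].
  S_2 = Σ v_i α_i^2 r_i = 4·1·8 + 4·9·3 + 10·3·6 + 10·9·3 + 5·1·0 = 590 ≡ 7.
  S = (2, 5, 7) ≠ 0, so r is not a codeword (an error is present).
Step 3: locate the error. For a single error e at position i, S_ℓ = v_i·e·α_i^ℓ, so α_err = S_1/S_0.
  S_0^{−1} = 2^{−1} = 6 (mod 11), so α_err = 5·6 = 30 ≡ 8 = α_4. Error position i = 4.
  Consistency check: S_2/S_1 = 7·9 = 63 ≡ 8 = α_err ✓ (single-error assumption holds).
Step 4: error magnitude e = S_0/v_4 = S_0·∏_{j≠4}(α_4 − α_j) = 2·10 = 20 ≡ 9 (mod 11).
Step 5: correct position 4: c_4 = r_4 − e = 3 − 9 ≡ 5 (mod 11). Hence c = [8, 3, 6, 5, 0].
  Check: interpolating c through the α_i gives m(x) = 4 + 7·x (degree < 2) with m(α_i) = c_i for every i, so c is indeed a codeword.


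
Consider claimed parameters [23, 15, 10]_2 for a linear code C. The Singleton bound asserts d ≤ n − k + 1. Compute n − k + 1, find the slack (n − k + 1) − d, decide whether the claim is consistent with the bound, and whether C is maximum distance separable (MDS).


Singleton RHS = n − k + 1 = 9, slack = -1, bound violated (no such code; not MDS).

Singleton bound: d ≤ n − k + 1.
Here n = 23, k = 15, so n − k + 1 = 9.
Given d = 10, check d ≤ 9: NO.
Slack = (n − k + 1) − d = -1.
The slack is negative: d = 10 exceeds n − k + 1 = 9 by 1, so the Singleton bound is violated and no linear [23, 15, 10]_2 code can exist. In particular it is not MDS (MDS requires d = n − k + 1 exactly).
Description: the claimed parameters are [23, 15, 10]_2; such a code would be impossible (violates the Singleton bound).


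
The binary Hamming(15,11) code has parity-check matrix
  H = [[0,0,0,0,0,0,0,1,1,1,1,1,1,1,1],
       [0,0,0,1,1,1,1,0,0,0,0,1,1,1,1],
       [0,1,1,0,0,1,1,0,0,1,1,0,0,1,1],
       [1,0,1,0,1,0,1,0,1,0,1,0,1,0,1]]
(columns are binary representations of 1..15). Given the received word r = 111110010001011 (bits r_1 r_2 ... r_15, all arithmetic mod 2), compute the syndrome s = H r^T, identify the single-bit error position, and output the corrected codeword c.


s = (0, 1, 0, 0)^T, error position = 4, corrected codeword c = 111010010001011

Compute s = H r^T mod 2 one row at a time:
  s_1 = 1 + 0 + 0 + 0 + 1 + 0 + 1 + 1 = 4 ≡ 0 (mod 2).
  s_2 = 1 + 1 + 0 + 0 + 1 + 0 + 1 + 1 = 5 ≡ 1 (mod 2).
  s_3 = 1 + 1 + 0 + 0 + 0 + 0 + 1 + 1 = 4 ≡ 0 (mod 2).
  s_4 = 1 + 1 + 1 + 0 + 0 + 0 + 0 + 1 = 4 ≡ 0 (mod 2).
s = (0, 1, 0, 0)^T — this equals column 4 of H (binary 0100), so error is at position 4.
Correct: flip bit 4 of r = 111110010001011 to get c = 111010010001011.


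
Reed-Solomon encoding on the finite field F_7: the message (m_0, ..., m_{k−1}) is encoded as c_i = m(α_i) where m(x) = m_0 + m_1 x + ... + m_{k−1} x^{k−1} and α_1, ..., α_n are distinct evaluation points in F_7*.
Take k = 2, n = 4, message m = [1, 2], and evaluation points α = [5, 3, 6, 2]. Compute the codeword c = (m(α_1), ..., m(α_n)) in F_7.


c = [4, 0, 6, 5]

Message polynomial: m(x) = 1 + 2·x (mod 7).
For each evaluation point α_i, compute m(α_i) mod 7:
  α_1 = 5: Horner steps 2 → 4, so m(5) = 4.
  α_2 = 3: Horner steps 2 → 0, so m(3) = 0.
  α_3 = 6: Horner steps 2 → 6, so m(6) = 6.
  α_4 = 2: Horner steps 2 → 5, so m(2) = 5.
Codeword c = [4, 0, 6, 5] ∈ F_7^4.


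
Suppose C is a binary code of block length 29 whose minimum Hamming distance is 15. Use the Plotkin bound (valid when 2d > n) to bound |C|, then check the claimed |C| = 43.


Plotkin bound M ≤ 30; given |C| = 43 > bound (violated).

Check applicability: 2d = 30, n = 29.
2d − n = 1 > 0, so Plotkin applies.
Compute d/(2d−n) = 15/1 ≈ 15.0000.
⌊d/(2d−n)⌋ = 15.
Plotkin bound: M ≤ 2·15 = 30.
Given |C| = 43, check: VIOLATED.
This |C| is above the Plotkin bound, so no binary code with n = 29, d = 15 and 43 codewords exists.


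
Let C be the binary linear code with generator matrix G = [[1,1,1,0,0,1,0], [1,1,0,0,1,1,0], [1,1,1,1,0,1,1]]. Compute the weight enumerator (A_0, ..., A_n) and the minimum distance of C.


Weight distribution: A_0 = 1, A_2 = 2, A_4 = 3, A_6 = 2. Minimum distance d = 2.

Enumerate all 2^3 = 8 messages m ∈ F_2^3.
For each, compute codeword c = mG in F_2^7, then tally its weight.
  m = 000 → c = 0000000, weight = 0.
  m = 100 → c = 1110010, weight = 4.
  m = 010 → c = 1100110, weight = 4.
  m = 110 → c = 0010100, weight = 2.
  m = 001 → c = 1111011, weight = 6.
  m = 101 → c = 0001001, weight = 2.
  m = 011 → c = 0011101, weight = 4.
  m = 111 → c = 1101111, weight = 6.
Tally weights:
  weight 0: 1 codewords.
  weight 2: 2 codewords.
  weight 4: 3 codewords.
  weight 6: 2 codewords.
Minimum distance d = smallest w > 0 with A_w > 0 = 2.
Sanity: Σ A_w = 8 = 2^3 = 8 ✓.


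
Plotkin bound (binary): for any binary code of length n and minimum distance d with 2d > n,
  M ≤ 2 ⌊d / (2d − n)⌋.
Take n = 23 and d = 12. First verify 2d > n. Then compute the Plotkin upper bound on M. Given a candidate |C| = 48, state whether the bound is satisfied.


Plotkin bound M ≤ 24; given |C| = 48 > bound (violated).

Check applicability: 2d = 24, n = 23.
2d − n = 1 > 0, so Plotkin applies.
Compute d/(2d−n) = 12/1 ≈ 12.0000.
⌊d/(2d−n)⌋ = 12.
Plotkin bound: M ≤ 2·12 = 24.
Given |C| = 48, check: VIOLATED.
This |C| is above the Plotkin bound, so no binary code with n = 23, d = 12 and 48 codewords exists.


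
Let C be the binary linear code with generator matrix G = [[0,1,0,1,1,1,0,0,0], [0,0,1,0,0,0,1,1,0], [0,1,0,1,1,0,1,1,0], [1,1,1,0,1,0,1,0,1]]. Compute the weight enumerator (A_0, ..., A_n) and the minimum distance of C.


Weight distribution: A_0 = 1, A_2 = 1, A_3 = 2, A_4 = 3, A_5 = 4, A_6 = 3, A_7 = 2. Minimum distance d = 2.

Enumerate all 2^4 = 16 messages m ∈ F_2^4.
For each, compute codeword c = mG in F_2^9, then tally its weight.
  m = 0000 → c = 000000000, weight = 0.
  m = 1000 → c = 010111000, weight = 4.
  m = 0100 → c = 001000110, weight = 3.
  m = 1100 → c = 011111110, weight = 7.
  m = 0010 → c = 010110110, weight = 5.
  m = 1010 → c = 000001110, weight = 3.
  m = 0110 → c = 011110000, weight = 4.
  m = 1110 → c = 001001000, weight = 2.
  m = 0001 → c = 111010101, weight = 6.
  m = 1001 → c = 101101101, weight = 6.
  m = 0101 → c = 110010011, weight = 5.
  m = 1101 → c = 100101011, weight = 5.
  m = 0011 → c = 101100011, weight = 5.
  m = 1011 → c = 111011011, weight = 7.
  m = 0111 → c = 100100101, weight = 4.
  m = 1111 → c = 110011101, weight = 6.
Tally weights:
  weight 0: 1 codewords.
  weight 2: 1 codewords.
  weight 3: 2 codewords.
  weight 4: 3 codewords.
  weight 5: 4 codewords.
  weight 6: 3 codewords.
  weight 7: 2 codewords.
Minimum distance d = smallest w > 0 with A_w > 0 = 2.
Sanity: Σ A_w = 16 = 2^4 = 16 ✓.


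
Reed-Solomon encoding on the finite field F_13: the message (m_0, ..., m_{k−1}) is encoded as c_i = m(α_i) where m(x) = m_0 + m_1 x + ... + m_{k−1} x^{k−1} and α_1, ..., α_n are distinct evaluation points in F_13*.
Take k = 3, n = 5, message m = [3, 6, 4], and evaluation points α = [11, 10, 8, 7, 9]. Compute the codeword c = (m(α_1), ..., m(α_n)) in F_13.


c = [7, 8, 8, 7, 4]

Message polynomial: m(x) = 3 + 6·x + 4·x^2 (mod 13).
For each evaluation point α_i, compute m(α_i) mod 13:
  α_1 = 11: Horner steps 4 → 11 → 7, so m(11) = 7.
  α_2 = 10: Horner steps 4 → 7 → 8, so m(10) = 8.
  α_3 = 8: Horner steps 4 → 12 → 8, so m(8) = 8.
  α_4 = 7: Horner steps 4 → 8 → 7, so m(7) = 7.
  α_5 = 9: Horner steps 4 → 3 → 4, so m(9) = 4.
Codeword c = [7, 8, 8, 7, 4] ∈ F_13^5.


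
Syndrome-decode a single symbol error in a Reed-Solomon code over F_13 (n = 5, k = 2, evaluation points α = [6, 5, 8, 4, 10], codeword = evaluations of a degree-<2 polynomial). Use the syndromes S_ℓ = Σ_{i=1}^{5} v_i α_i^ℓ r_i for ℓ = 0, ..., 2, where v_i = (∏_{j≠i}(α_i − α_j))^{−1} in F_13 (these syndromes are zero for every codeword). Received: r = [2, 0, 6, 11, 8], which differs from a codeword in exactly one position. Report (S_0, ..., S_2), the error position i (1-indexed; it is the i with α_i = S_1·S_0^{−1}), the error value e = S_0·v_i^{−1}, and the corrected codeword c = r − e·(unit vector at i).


S = (4, 1, 10), error at position 5, error magnitude e = 11, c = [2, 0, 6, 11, 10].

Step 1: column multipliers v_i = (∏_{j≠i}(α_i − α_j))^{−1} mod 13.
  i = 1 (α = 6): (6−5)(6−8)(6−4)(6−10) = 1·(−2)·2·(−4) = 16 ≡ 3, so v_1 = 3^{−1} = 9 (mod 13).
  i = 2 (α = 5): (5−6)(5−8)(5−4)(5−10) = (−1)·(−3)·1·(−5) = −15 ≡ 11, so v_2 = 11^{−1} = 6 (mod 13).
  i = 3 (α = 8): (8−6)(8−5)(8−4)(8−10) = 2·3·4·(−2) = −48 ≡ 4, so v_3 = 4^{−1} = 10 (mod 13).
  i = 4 (α = 4): (4−6)(4−5)(4−8)(4−10) = (−2)·(−1)·(−4)·(−6) = 48 ≡ 9, so v_4 = 9^{−1} = 3 (mod 13).
  i = 5 (α = 10): (10−6)(10−5)(10−8)(10−4) = 4·5·2·6 = 240 ≡ 6, so v_5 = 6^{−1} = 11 (mod 13).
  v = [9, 6, 10, 3, 11].
Step 2: syndromes of r = [2, 0, 6, 11, 8] (all sums mod 13).
  S_0 = Σ v_i r_i = 9·2 + 6·0 + 10·6 + 3·11 + 11·8 = 199 ≡ 4.
  S_1 = Σ v_i α_i r_i = 9·6·2 + 6·5·0 + 10·8·6 + 3·4·11 + 11·10·8 = 1600 ≡ 1.
  α_i^2 mod 13 = [10, 12, 12, 3, 9].
  S_2 = Σ v_i α_i^2 r_i = 9·10·2 + 6·12·0 + 10·12·6 + 3·3·11 + 11·9·8 = 1791 ≡ 10.
  S = (4, 1, 10) ≠ 0, so r is not a codeword (an error is present).
Step 3: locate the error. For a single error e at position i, S_ℓ = v_i·e·α_i^ℓ, so α_err = S_1/S_0.
  S_0^{−1} = 4^{−1} = 10 (mod 13), so α_err = 1·10 = 10 ≡ 10 = α_5. Error position i = 5.
  Consistency check: S_2/S_1 = 10·1 = 10 ≡ 10 = α_err ✓ (single-error assumption holds).
Step 4: error magnitude e = S_0/v_5 = S_0·∏_{j≠5}(α_5 − α_j) = 4·6 = 24 ≡ 11 (mod 13).
Step 5: correct position 5: c_5 = r_5 − e = 8 − 11 ≡ 10 (mod 13). Hence c = [2, 0, 6, 11, 10].
  Check: interpolating c through the α_i gives m(x) = 3 + 2·x (degree < 2) with m(α_i) = c_i for every i, so c is indeed a codeword.


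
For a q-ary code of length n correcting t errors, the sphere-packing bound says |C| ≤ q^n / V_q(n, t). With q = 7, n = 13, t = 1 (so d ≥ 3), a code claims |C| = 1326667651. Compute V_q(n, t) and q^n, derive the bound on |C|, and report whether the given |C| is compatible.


V_q(n, t) = 79, q^n = 96889010407, Hamming bound = 1226443169, |C| = 1326667651 > bound (violated).

Step 1: Compute V_q(n, t) = Σ_{j=0}^1 C(n, j) (q−1)^j.
  j = 0: C(13,0)·(6)^0 = 1·1 = 1.
  j = 1: C(13,1)·(6)^1 = 13·6 = 78.
  V_q(n, t) = 1 + 78 = 79.
Step 2: q^n = 7^13 = 96889010407.
Step 3: Hamming bound ⌊q^n / V_q(n,t)⌋ = ⌊96889010407/79⌋ = 1226443169.
Step 4: Compare |C| = 1326667651 to 1226443169: violated.
The claimed |C| lies above the Hamming bound, so no 7-ary code of length 13 with d ≥ 3 can have 1326667651 codewords.


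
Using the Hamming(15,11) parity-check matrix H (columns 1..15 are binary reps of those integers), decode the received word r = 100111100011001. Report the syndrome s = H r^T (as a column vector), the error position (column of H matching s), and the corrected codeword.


s = (1, 0, 0, 1)^T, error position = 9, corrected codeword c = 100111101011001

Compute s = H r^T mod 2 one row at a time:
  s_1 = 0 + 0 + 0 + 1 + 1 + 0 + 0 + 1 = 3 ≡ 1 (mod 2).
  s_2 = 1 + 1 + 1 + 1 + 1 + 0 + 0 + 1 = 6 ≡ 0 (mod 2).
  s_3 = 0 + 0 + 1 + 1 + 0 + 1 + 0 + 1 = 4 ≡ 0 (mod 2).
  s_4 = 1 + 0 + 1 + 1 + 0 + 1 + 0 + 1 = 5 ≡ 1 (mod 2).
s = (1, 0, 0, 1)^T — this equals column 9 of H (binary 1001), so error is at position 9.
Correct: flip bit 9 of r = 100111100011001 to get c = 100111101011001.


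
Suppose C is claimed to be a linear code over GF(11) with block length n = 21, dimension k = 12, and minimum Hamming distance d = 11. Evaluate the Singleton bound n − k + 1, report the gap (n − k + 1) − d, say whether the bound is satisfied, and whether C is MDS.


Singleton RHS = n − k + 1 = 10, slack = -1, bound violated (no such code; not MDS).

Singleton bound: d ≤ n − k + 1.
Here n = 21, k = 12, so n − k + 1 = 10.
Given d = 11, check d ≤ 10: NO.
Slack = (n − k + 1) − d = -1.
The slack is negative: d = 11 exceeds n − k + 1 = 10 by 1, so the Singleton bound is violated and no linear [21, 12, 11]_11 code can exist. In particular it is not MDS (MDS requires d = n − k + 1 exactly).
Description: the claimed parameters are [21, 12, 11]_11; such a code would be impossible (violates the Singleton bound).


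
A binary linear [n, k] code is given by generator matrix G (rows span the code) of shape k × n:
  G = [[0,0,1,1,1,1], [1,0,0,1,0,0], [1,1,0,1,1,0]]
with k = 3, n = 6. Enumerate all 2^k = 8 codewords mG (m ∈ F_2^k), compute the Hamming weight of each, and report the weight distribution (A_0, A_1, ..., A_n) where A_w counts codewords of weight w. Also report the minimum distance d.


Weight distribution: A_0 = 1, A_2 = 2, A_4 = 5. Minimum distance d = 2.

Enumerate all 2^3 = 8 messages m ∈ F_2^3.
For each, compute codeword c = mG in F_2^6, then tally its weight.
  m = 000 → c = 000000, weight = 0.
  m = 100 → c = 001111, weight = 4.
  m = 010 → c = 100100, weight = 2.
  m = 110 → c = 101011, weight = 4.
  m = 001 → c = 110110, weight = 4.
  m = 101 → c = 111001, weight = 4.
  m = 011 → c = 010010, weight = 2.
  m = 111 → c = 011101, weight = 4.
Tally weights:
  weight 0: 1 codewords.
  weight 2: 2 codewords.
  weight 4: 5 codewords.
Minimum distance d = smallest w > 0 with A_w > 0 = 2.
Sanity: Σ A_w = 8 = 2^3 = 8 ✓.


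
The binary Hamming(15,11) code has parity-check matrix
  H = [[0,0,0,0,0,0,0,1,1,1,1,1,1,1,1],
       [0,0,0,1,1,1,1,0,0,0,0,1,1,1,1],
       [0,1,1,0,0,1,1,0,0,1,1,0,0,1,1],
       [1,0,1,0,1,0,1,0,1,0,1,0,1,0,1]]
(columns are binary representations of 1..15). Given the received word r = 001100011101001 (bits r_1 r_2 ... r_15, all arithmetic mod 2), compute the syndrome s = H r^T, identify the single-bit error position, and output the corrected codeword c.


s = (1, 1, 1, 1)^T, error position = 15, corrected codeword c = 001100011101000

Compute s = H r^T mod 2 one row at a time:
  s_1 = 1 + 1 + 1 + 0 + 1 + 0 + 0 + 1 = 5 ≡ 1 (mod 2).
  s_2 = 1 + 0 + 0 + 0 + 1 + 0 + 0 + 1 = 3 ≡ 1 (mod 2).
  s_3 = 0 + 1 + 0 + 0 + 1 + 0 + 0 + 1 = 3 ≡ 1 (mod 2).
  s_4 = 0 + 1 + 0 + 0 + 1 + 0 + 0 + 1 = 3 ≡ 1 (mod 2).
s = (1, 1, 1, 1)^T — this equals column 15 of H (binary 1111), so error is at position 15.
Correct: flip bit 15 of r = 001100011101001 to get c = 001100011101000.


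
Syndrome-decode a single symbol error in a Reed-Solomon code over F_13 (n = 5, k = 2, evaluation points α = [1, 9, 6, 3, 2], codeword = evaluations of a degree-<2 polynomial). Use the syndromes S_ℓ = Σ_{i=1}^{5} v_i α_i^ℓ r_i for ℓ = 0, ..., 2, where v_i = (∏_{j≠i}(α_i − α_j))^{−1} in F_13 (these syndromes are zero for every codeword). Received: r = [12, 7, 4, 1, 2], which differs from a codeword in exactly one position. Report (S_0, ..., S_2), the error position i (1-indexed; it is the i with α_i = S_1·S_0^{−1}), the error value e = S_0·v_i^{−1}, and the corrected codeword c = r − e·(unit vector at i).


S = (12, 11, 9), error at position 5, error magnitude e = 2, c = [12, 7, 4, 1, 0].

Step 1: column multipliers v_i = (∏_{j≠i}(α_i − α_j))^{−1} mod 13.
  i = 1 (α = 1): (1−9)(1−6)(1−3)(1−2) = (−8)·(−5)·(−2)·(−1) = 80 ≡ 2, so v_1 = 2^{−1} = 7 (mod 13).
  i = 2 (α = 9): (9−1)(9−6)(9−3)(9−2) = 8·3·6·7 = 1008 ≡ 7, so v_2 = 7^{−1} = 2 (mod 13).
  i = 3 (α = 6): (6−1)(6−9)(6−3)(6−2) = 5·(−3)·3·4 = −180 ≡ 2, so v_3 = 2^{−1} = 7 (mod 13).
  i = 4 (α = 3): (3−1)(3−9)(3−6)(3−2) = 2·(−6)·(−3)·1 = 36 ≡ 10, so v_4 = 10^{−1} = 4 (mod 13).
  i = 5 (α = 2): (2−1)(2−9)(2−6)(2−3) = 1·(−7)·(−4)·(−1) = −28 ≡ 11, so v_5 = 11^{−1} = 6 (mod 13).
  v = [7, 2, 7, 4, 6].
Step 2: syndromes of r = [12, 7, 4, 1, 2] (all sums mod 13).
  S_0 = Σ v_i r_i = 7·12 + 2·7 + 7·4 + 4·1 + 6·2 = 142 ≡ 12.
  S_1 = Σ v_i α_i r_i = 7·1·12 + 2·9·7 + 7·6·4 + 4·3·1 + 6·2·2 = 414 ≡ 11.
  α_i^2 mod 13 = [1, 3, 10, 9, 4].
  S_2 = Σ v_i α_i^2 r_i = 7·1·12 + 2·3·7 + 7·10·4 + 4·9·1 + 6·4·2 = 490 ≡ 9.
  S = (12, 11, 9) ≠ 0, so r is not a codeword (an error is present).
Step 3: locate the error. For a single error e at position i, S_ℓ = v_i·e·α_i^ℓ, so α_err = S_1/S_0.
  S_0^{−1} = 12^{−1} = 12 (mod 13), so α_err = 11·12 = 132 ≡ 2 = α_5. Error position i = 5.
  Consistency check: S_2/S_1 = 9·6 = 54 ≡ 2 = α_err ✓ (single-error assumption holds).
Step 4: error magnitude e = S_0/v_5 = S_0·∏_{j≠5}(α_5 − α_j) = 12·11 = 132 ≡ 2 (mod 13).
Step 5: correct position 5: c_5 = r_5 − e = 2 − 2 ≡ 0 (mod 13). Hence c = [12, 7, 4, 1, 0].
  Check: interpolating c through the α_i gives m(x) = 11 + 1·x (degree < 2) with m(α_i) = c_i for every i, so c is indeed a codeword.


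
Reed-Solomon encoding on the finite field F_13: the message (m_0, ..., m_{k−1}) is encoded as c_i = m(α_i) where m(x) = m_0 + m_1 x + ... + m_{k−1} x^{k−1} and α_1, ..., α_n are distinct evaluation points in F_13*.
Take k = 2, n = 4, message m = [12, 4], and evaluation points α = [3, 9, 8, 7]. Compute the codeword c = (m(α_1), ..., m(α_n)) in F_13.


c = [11, 9, 5, 1]

Message polynomial: m(x) = 12 + 4·x (mod 13).
For each evaluation point α_i, compute m(α_i) mod 13:
  α_1 = 3: Horner steps 4 → 11, so m(3) = 11.
  α_2 = 9: Horner steps 4 → 9, so m(9) = 9.
  α_3 = 8: Horner steps 4 → 5, so m(8) = 5.
  α_4 = 7: Horner steps 4 → 1, so m(7) = 1.
Codeword c = [11, 9, 5, 1] ∈ F_13^4.


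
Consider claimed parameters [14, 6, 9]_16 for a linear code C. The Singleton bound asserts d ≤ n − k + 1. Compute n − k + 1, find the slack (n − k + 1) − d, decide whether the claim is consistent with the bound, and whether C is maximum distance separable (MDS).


Singleton RHS = n − k + 1 = 9, slack = 0, bound satisfied, MDS.

Singleton bound: d ≤ n − k + 1.
Here n = 14, k = 6, so n − k + 1 = 9.
Given d = 9, check d ≤ 9: YES.
Slack = (n − k + 1) − d = 0.
The code is MDS (slack = 0).
Description: the claimed parameters are [14, 6, 9]_16; such a code would be MDS (meets Singleton bound).


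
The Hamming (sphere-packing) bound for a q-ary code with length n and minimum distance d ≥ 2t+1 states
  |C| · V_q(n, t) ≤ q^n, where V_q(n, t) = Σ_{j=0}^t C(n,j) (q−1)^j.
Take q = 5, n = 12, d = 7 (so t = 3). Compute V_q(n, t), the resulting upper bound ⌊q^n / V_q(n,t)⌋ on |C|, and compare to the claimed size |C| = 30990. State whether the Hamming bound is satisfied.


V_q(n, t) = 15185, q^n = 244140625, Hamming bound = 16077, |C| = 30990 > bound (violated).

Step 1: Compute V_q(n, t) = Σ_{j=0}^3 C(n, j) (q−1)^j.
  j = 0: C(12,0)·(4)^0 = 1·1 = 1.
  j = 1: C(12,1)·(4)^1 = 12·4 = 48.
  j = 2: C(12,2)·(4)^2 = 66·16 = 1056.
  j = 3: C(12,3)·(4)^3 = 220·64 = 14080.
  V_q(n, t) = 1 + 48 + 1056 + 14080 = 15185.
Step 2: q^n = 5^12 = 244140625.
Step 3: Hamming bound ⌊q^n / V_q(n,t)⌋ = ⌊244140625/15185⌋ = 16077.
Step 4: Compare |C| = 30990 to 16077: violated.
The claimed |C| lies above the Hamming bound, so no 5-ary code of length 12 with d ≥ 7 can have 30990 codewords.


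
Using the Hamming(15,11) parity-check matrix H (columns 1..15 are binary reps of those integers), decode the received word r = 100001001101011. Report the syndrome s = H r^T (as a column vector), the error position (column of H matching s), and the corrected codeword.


s = (1, 0, 0, 1)^T, error position = 9, corrected codeword c = 100001000101011

Compute s = H r^T mod 2 one row at a time:
  s_1 = 0 + 1 + 1 + 0 + 1 + 0 + 1 + 1 = 5 ≡ 1 (mod 2).
  s_2 = 0 + 0 + 1 + 0 + 1 + 0 + 1 + 1 = 4 ≡ 0 (mod 2).
  s_3 = 0 + 0 + 1 + 0 + 1 + 0 + 1 + 1 = 4 ≡ 0 (mod 2).
  s_4 = 1 + 0 + 0 + 0 + 1 + 0 + 0 + 1 = 3 ≡ 1 (mod 2).
s = (1, 0, 0, 1)^T — this equals column 9 of H (binary 1001), so error is at position 9.
Correct: flip bit 9 of r = 100001001101011 to get c = 100001000101011.


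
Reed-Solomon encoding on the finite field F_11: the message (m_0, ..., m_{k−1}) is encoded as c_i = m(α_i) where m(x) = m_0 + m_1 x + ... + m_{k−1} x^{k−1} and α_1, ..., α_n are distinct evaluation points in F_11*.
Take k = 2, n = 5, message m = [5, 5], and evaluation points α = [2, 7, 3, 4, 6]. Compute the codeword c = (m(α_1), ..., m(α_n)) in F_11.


c = [4, 7, 9, 3, 2]

Message polynomial: m(x) = 5 + 5·x (mod 11).
For each evaluation point α_i, compute m(α_i) mod 11:
  α_1 = 2: Horner steps 5 → 4, so m(2) = 4.
  α_2 = 7: Horner steps 5 → 7, so m(7) = 7.
  α_3 = 3: Horner steps 5 → 9, so m(3) = 9.
  α_4 = 4: Horner steps 5 → 3, so m(4) = 3.
  α_5 = 6: Horner steps 5 → 2, so m(6) = 2.
Codeword c = [4, 7, 9, 3, 2] ∈ F_11^5.


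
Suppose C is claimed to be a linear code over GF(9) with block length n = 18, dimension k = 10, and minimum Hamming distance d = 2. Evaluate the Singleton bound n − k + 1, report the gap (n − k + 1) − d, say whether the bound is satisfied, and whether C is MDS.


Singleton RHS = n − k + 1 = 9, slack = 7, bound satisfied, not MDS.

Singleton bound: d ≤ n − k + 1.
Here n = 18, k = 10, so n − k + 1 = 9.
Given d = 2, check d ≤ 9: YES.
Slack = (n − k + 1) − d = 7.
The code is NOT MDS (slack = 7 > 0).
Description: the claimed parameters are [18, 10, 2]_9; such a code would be non-MDS.


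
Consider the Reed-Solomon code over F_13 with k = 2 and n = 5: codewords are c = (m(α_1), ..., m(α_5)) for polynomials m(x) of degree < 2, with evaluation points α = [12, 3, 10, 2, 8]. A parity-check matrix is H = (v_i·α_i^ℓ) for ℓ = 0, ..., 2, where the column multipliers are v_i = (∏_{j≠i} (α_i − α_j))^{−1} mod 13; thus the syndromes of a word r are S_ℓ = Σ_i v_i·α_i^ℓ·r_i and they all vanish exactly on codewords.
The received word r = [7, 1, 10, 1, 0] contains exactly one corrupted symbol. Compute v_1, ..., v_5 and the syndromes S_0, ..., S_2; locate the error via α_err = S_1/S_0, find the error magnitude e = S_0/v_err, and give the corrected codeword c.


S = (8, 3, 6), error at position 4, error magnitude e = 5, c = [7, 1, 10, 9, 0].

Step 1: column multipliers v_i = (∏_{j≠i}(α_i − α_j))^{−1} mod 13.
  i = 1 (α = 12): (12−3)(12−10)(12−2)(12−8) = 9·2·10·4 = 720 ≡ 5, so v_1 = 5^{−1} = 8 (mod 13).
  i = 2 (α = 3): (3−12)(3−10)(3−2)(3−8) = (−9)·(−7)·1·(−5) = −315 ≡ 10, so v_2 = 10^{−1} = 4 (mod 13).
  i = 3 (α = 10): (10−12)(10−3)(10−2)(10−8) = (−2)·7·8·2 = −224 ≡ 10, so v_3 = 10^{−1} = 4 (mod 13).
  i = 4 (α = 2): (2−12)(2−3)(2−10)(2−8) = (−10)·(−1)·(−8)·(−6) = 480 ≡ 12, so v_4 = 12^{−1} = 12 (mod 13).
  i = 5 (α = 8): (8−12)(8−3)(8−10)(8−2) = (−4)·5·(−2)·6 = 240 ≡ 6, so v_5 = 6^{−1} = 11 (mod 13).
  v = [8, 4, 4, 12, 11].
Step 2: syndromes of r = [7, 1, 10, 1, 0] (all sums mod 13).
  S_0 = Σ v_i r_i = 8·7 + 4·1 + 4·10 + 12·1 + 11·0 = 112 ≡ 8.
  S_1 = Σ v_i α_i r_i = 8·12·7 + 4·3·1 + 4·10·10 + 12·2·1 + 11·8·0 = 1108 ≡ 3.
  α_i^2 mod 13 = [1, 9, 9, 4, 12].
  S_2 = Σ v_i α_i^2 r_i = 8·1·7 + 4·9·1 + 4·9·10 + 12·4·1 + 11·12·0 = 500 ≡ 6.
  S = (8, 3, 6) ≠ 0, so r is not a codeword (an error is present).
Step 3: locate the error. For a single error e at position i, S_ℓ = v_i·e·α_i^ℓ, so α_err = S_1/S_0.
  S_0^{−1} = 8^{−1} = 5 (mod 13), so α_err = 3·5 = 15 ≡ 2 = α_4. Error position i = 4.
  Consistency check: S_2/S_1 = 6·9 = 54 ≡ 2 = α_err ✓ (single-error assumption holds).
Step 4: error magnitude e = S_0/v_4 = S_0·∏_{j≠4}(α_4 − α_j) = 8·12 = 96 ≡ 5 (mod 13).
Step 5: correct position 4: c_4 = r_4 − e = 1 − 5 ≡ 9 (mod 13). Hence c = [7, 1, 10, 9, 0].
  Check: interpolating c through the α_i gives m(x) = 12 + 5·x (degree < 2) with m(α_i) = c_i for every i, so c is indeed a codeword.


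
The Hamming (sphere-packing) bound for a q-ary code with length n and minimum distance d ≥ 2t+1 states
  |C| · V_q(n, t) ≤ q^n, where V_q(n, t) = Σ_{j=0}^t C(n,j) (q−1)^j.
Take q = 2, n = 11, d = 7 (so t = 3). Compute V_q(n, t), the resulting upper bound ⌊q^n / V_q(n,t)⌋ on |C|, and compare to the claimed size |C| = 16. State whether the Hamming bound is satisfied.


V_q(n, t) = 232, q^n = 2048, Hamming bound = 8, |C| = 16 > bound (violated).

Step 1: Compute V_q(n, t) = Σ_{j=0}^3 C(n, j) (q−1)^j.
  j = 0: C(11,0)·(1)^0 = 1·1 = 1.
  j = 1: C(11,1)·(1)^1 = 11·1 = 11.
  j = 2: C(11,2)·(1)^2 = 55·1 = 55.
  j = 3: C(11,3)·(1)^3 = 165·1 = 165.
  V_q(n, t) = 1 + 11 + 55 + 165 = 232.
Step 2: q^n = 2^11 = 2048.
Step 3: Hamming bound ⌊q^n / V_q(n,t)⌋ = ⌊2048/232⌋ = 8.
Step 4: Compare |C| = 16 to 8: violated.
The claimed |C| lies above the Hamming bound, so no 2-ary code of length 11 with d ≥ 7 can have 16 codewords.


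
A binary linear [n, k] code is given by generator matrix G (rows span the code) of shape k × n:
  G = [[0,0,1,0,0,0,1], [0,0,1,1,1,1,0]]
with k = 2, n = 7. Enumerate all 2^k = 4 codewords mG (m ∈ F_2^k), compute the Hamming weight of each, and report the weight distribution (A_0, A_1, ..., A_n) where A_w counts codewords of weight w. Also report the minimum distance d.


Weight distribution: A_0 = 1, A_2 = 1, A_4 = 2. Minimum distance d = 2.

Enumerate all 2^2 = 4 messages m ∈ F_2^2.
For each, compute codeword c = mG in F_2^7, then tally its weight.
  m = 00 → c = 0000000, weight = 0.
  m = 10 → c = 0010001, weight = 2.
  m = 01 → c = 0011110, weight = 4.
  m = 11 → c = 0001111, weight = 4.
Tally weights:
  weight 0: 1 codewords.
  weight 2: 1 codewords.
  weight 4: 2 codewords.
Minimum distance d = smallest w > 0 with A_w > 0 = 2.
Sanity: Σ A_w = 4 = 2^2 = 4 ✓.


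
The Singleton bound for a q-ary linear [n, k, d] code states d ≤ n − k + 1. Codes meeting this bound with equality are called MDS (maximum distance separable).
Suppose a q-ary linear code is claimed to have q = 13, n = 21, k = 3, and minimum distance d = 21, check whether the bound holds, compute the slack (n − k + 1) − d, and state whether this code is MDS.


Singleton RHS = n − k + 1 = 19, slack = -2, bound violated (no such code; not MDS).

Singleton bound: d ≤ n − k + 1.
Here n = 21, k = 3, so n − k + 1 = 19.
Given d = 21, check d ≤ 19: NO.
Slack = (n − k + 1) − d = -2.
The slack is negative: d = 21 exceeds n − k + 1 = 19 by 2, so the Singleton bound is violated and no linear [21, 3, 21]_13 code can exist. In particular it is not MDS (MDS requires d = n − k + 1 exactly).
Description: the claimed parameters are [21, 3, 21]_13; such a code would be impossible (violates the Singleton bound).


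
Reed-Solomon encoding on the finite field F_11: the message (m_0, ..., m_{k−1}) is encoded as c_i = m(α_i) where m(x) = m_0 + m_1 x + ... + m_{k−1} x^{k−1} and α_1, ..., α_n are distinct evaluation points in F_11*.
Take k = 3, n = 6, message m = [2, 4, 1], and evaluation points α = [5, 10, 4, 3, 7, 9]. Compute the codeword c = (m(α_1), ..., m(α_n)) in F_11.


c = [3, 10, 1, 1, 2, 9]

Message polynomial: m(x) = 2 + 4·x + 1·x^2 (mod 11).
For each evaluation point α_i, compute m(α_i) mod 11:
  α_1 = 5: Horner steps 1 → 9 → 3, so m(5) = 3.
  α_2 = 10: Horner steps 1 → 3 → 10, so m(10) = 10.
  α_3 = 4: Horner steps 1 → 8 → 1, so m(4) = 1.
  α_4 = 3: Horner steps 1 → 7 → 1, so m(3) = 1.
  α_5 = 7: Horner steps 1 → 0 → 2, so m(7) = 2.
  α_6 = 9: Horner steps 1 → 2 → 9, so m(9) = 9.
Codeword c = [3, 10, 1, 1, 2, 9] ∈ F_11^6.


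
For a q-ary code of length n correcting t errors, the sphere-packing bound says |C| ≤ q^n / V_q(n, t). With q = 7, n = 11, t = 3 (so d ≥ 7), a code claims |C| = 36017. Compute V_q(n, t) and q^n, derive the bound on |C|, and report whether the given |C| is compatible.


V_q(n, t) = 37687, q^n = 1977326743, Hamming bound = 52467, |C| = 36017 ≤ bound (satisfied).

Step 1: Compute V_q(n, t) = Σ_{j=0}^3 C(n, j) (q−1)^j.
  j = 0: C(11,0)·(6)^0 = 1·1 = 1.
  j = 1: C(11,1)·(6)^1 = 11·6 = 66.
  j = 2: C(11,2)·(6)^2 = 55·36 = 1980.
  j = 3: C(11,3)·(6)^3 = 165·216 = 35640.
  V_q(n, t) = 1 + 66 + 1980 + 35640 = 37687.
Step 2: q^n = 7^11 = 1977326743.
Step 3: Hamming bound ⌊q^n / V_q(n,t)⌋ = ⌊1977326743/37687⌋ = 52467.
Step 4: Compare |C| = 36017 to 52467: satisfied.
The claimed |C| lies below the Hamming bound.


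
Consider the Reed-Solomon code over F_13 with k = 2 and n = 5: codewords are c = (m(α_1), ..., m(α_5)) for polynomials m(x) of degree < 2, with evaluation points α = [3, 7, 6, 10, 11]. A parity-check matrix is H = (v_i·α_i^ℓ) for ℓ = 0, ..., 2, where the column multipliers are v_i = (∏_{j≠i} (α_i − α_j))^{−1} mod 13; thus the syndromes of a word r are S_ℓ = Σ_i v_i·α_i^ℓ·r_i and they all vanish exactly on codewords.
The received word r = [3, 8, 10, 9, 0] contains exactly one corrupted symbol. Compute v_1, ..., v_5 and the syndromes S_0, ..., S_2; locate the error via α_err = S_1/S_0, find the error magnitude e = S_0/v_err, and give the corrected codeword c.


S = (1, 10, 9), error at position 4, error magnitude e = 7, c = [3, 8, 10, 2, 0].

Step 1: column multipliers v_i = (∏_{j≠i}(α_i − α_j))^{−1} mod 13.
  i = 1 (α = 3): (3−7)(3−6)(3−10)(3−11) = (−4)·(−3)·(−7)·(−8) = 672 ≡ 9, so v_1 = 9^{−1} = 3 (mod 13).
  i = 2 (α = 7): (7−3)(7−6)(7−10)(7−11) = 4·1·(−3)·(−4) = 48 ≡ 9, so v_2 = 9^{−1} = 3 (mod 13).
  i = 3 (α = 6): (6−3)(6−7)(6−10)(6−11) = 3·(−1)·(−4)·(−5) = −60 ≡ 5, so v_3 = 5^{−1} = 8 (mod 13).
  i = 4 (α = 10): (10−3)(10−7)(10−6)(10−11) = 7·3·4·(−1) = −84 ≡ 7, so v_4 = 7^{−1} = 2 (mod 13).
  i = 5 (α = 11): (11−3)(11−7)(11−6)(11−10) = 8·4·5·1 = 160 ≡ 4, so v_5 = 4^{−1} = 10 (mod 13).
  v = [3, 3, 8, 2, 10].
Step 2: syndromes of r = [3, 8, 10, 9, 0] (all sums mod 13).
  S_0 = Σ v_i r_i = 3·3 + 3·8 + 8·10 + 2·9 + 10·0 = 131 ≡ 1.
  S_1 = Σ v_i α_i r_i = 3·3·3 + 3·7·8 + 8·6·10 + 2·10·9 + 10·11·0 = 855 ≡ 10.
  α_i^2 mod 13 = [9, 10, 10, 9, 4].
  S_2 = Σ v_i α_i^2 r_i = 3·9·3 + 3·10·8 + 8·10·10 + 2·9·9 + 10·4·0 = 1283 ≡ 9.
  S = (1, 10, 9) ≠ 0, so r is not a codeword (an error is present).
Step 3: locate the error. For a single error e at position i, S_ℓ = v_i·e·α_i^ℓ, so α_err = S_1/S_0.
  S_0^{−1} = 1^{−1} = 1 (mod 13), so α_err = 10·1 = 10 ≡ 10 = α_4. Error position i = 4.
  Consistency check: S_2/S_1 = 9·4 = 36 ≡ 10 = α_err ✓ (single-error assumption holds).
Step 4: error magnitude e = S_0/v_4 = S_0·∏_{j≠4}(α_4 − α_j) = 1·7 = 7 ≡ 7 (mod 13).
Step 5: correct position 4: c_4 = r_4 − e = 9 − 7 ≡ 2 (mod 13). Hence c = [3, 8, 10, 2, 0].
  Check: interpolating c through the α_i gives m(x) = 9 + 11·x (degree < 2) with m(α_i) = c_i for every i, so c is indeed a codeword.


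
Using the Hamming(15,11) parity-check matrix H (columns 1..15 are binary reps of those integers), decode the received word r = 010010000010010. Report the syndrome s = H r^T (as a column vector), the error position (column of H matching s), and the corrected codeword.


s = (0, 0, 1, 0)^T, error position = 2, corrected codeword c = 000010000010010

Compute s = H r^T mod 2 one row at a time:
  s_1 = 0 + 0 + 0 + 1 + 0 + 0 + 1 + 0 = 2 ≡ 0 (mod 2).
  s_2 = 0 + 1 + 0 + 0 + 0 + 0 + 1 + 0 = 2 ≡ 0 (mod 2).
  s_3 = 1 + 0 + 0 + 0 + 0 + 1 + 1 + 0 = 3 ≡ 1 (mod 2).
  s_4 = 0 + 0 + 1 + 0 + 0 + 1 + 0 + 0 = 2 ≡ 0 (mod 2).
s = (0, 0, 1, 0)^T — this equals column 2 of H (binary 0010), so error is at position 2.
Correct: flip bit 2 of r = 010010000010010 to get c = 000010000010010.
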